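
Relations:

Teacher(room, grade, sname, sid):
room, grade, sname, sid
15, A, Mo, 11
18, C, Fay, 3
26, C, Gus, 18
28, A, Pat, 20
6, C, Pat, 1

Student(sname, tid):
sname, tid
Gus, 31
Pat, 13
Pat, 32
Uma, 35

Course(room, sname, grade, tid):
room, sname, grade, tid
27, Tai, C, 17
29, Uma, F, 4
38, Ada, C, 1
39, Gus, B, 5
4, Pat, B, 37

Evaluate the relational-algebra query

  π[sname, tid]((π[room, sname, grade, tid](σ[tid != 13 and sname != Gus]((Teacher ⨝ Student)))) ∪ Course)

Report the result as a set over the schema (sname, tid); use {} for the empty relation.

{(Ada, 1), (Gus, 5), (Pat, 32), (Pat, 37), (Tai, 17), (Uma, 4)}

Joining Teacher and Student on sname yields {(26, C, Gus, 18, 31), (28, A, Pat, 20, 13), (28, A, Pat, 20, 32), (6, C, Pat, 1, 13), (6, C, Pat, 1, 32)}.
Selection tid != 13 and sname != Gus: {(28, A, Pat, 20, 32), (6, C, Pat, 1, 32)}
Keep only column(s) room, sname, grade, tid: {(28, Pat, A, 32), (6, Pat, C, 32)}
Taking the union: {(27, Tai, C, 17), (28, Pat, A, 32), (29, Uma, F, 4), (38, Ada, C, 1), (39, Gus, B, 5), (4, Pat, B, 37), (6, Pat, C, 32)}
Keep only column(s) sname, tid (1 duplicate(s) eliminated): {(Ada, 1), (Gus, 5), (Pat, 32), (Pat, 37), (Tai, 17), (Uma, 4)}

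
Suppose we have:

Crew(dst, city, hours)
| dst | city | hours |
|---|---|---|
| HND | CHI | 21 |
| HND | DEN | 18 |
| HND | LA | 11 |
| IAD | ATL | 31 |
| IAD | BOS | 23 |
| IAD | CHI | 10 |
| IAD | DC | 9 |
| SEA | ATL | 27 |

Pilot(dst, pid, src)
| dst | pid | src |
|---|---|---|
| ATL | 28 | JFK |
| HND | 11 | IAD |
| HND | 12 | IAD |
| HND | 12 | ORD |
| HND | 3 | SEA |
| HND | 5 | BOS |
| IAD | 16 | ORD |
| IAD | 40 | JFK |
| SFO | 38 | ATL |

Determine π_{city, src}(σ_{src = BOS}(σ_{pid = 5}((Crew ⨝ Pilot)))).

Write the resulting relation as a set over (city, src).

Natural join on dst: {(HND, CHI, 21, 11, IAD), (HND, CHI, 21, 12, IAD), (HND, CHI, 21, 12, ORD), (HND, CHI, 21, 3, SEA), (HND, CHI, 21, 5, BOS), (HND, DEN, 18, 11, IAD), (HND, DEN, 18, 12, IAD), (HND, DEN, 18, 12, ORD), (HND, DEN, 18, 3, SEA), (HND, DEN, 18, 5, BOS), (HND, LA, 11, 11, IAD), (HND, LA, 11, 12, IAD), (HND, LA, 11, 12, ORD), (HND, LA, 11, 3, SEA), (HND, LA, 11, 5, BOS), (IAD, ATL, 31, 16, ORD), (IAD, ATL, 31, 40, JFK), (IAD, BOS, 23, 16, ORD), (IAD, BOS, 23, 40, JFK), (IAD, CHI, 10, 16, ORD), (IAD, CHI, 10, 40, JFK), (IAD, DC, 9, 16, ORD), (IAD, DC, 9, 40, JFK)}
σ[pid = 5]: keep tuples satisfying pid = 5 → {(HND, CHI, 21, 5, BOS), (HND, DEN, 18, 5, BOS), (HND, LA, 11, 5, BOS)}
σ[src = BOS]: keep tuples satisfying src = BOS → {(HND, CHI, 21, 5, BOS), (HND, DEN, 18, 5, BOS), (HND, LA, 11, 5, BOS)}
π[city, src]: project onto (city, src) → {(CHI, BOS), (DEN, BOS), (LA, BOS)}

{(CHI, BOS), (DEN, BOS), (LA, BOS)}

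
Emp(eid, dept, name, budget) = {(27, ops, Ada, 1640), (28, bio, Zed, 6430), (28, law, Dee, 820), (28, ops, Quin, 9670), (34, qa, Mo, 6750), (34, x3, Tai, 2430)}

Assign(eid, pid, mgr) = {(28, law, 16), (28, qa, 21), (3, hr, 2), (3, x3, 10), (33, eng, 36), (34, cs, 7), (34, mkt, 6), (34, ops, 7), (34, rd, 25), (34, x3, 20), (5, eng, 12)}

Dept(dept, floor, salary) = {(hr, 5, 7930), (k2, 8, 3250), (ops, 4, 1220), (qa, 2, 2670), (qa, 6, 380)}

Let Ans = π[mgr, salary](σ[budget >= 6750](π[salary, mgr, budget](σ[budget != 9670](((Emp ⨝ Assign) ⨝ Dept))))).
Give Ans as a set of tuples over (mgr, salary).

Joining Emp and Assign on eid yields {(28, bio, Zed, 6430, law, 16), (28, bio, Zed, 6430, qa, 21), (28, law, Dee, 820, law, 16), (28, law, Dee, 820, qa, 21), (28, ops, Quin, 9670, law, 16), (28, ops, Quin, 9670, qa, 21), (34, qa, Mo, 6750, cs, 7), (34, qa, Mo, 6750, mkt, 6), (34, qa, Mo, 6750, ops, 7), (34, qa, Mo, 6750, rd, 25), (34, qa, Mo, 6750, x3, 20), (34, x3, Tai, 2430, cs, 7), (34, x3, Tai, 2430, mkt, 6), (34, x3, Tai, 2430, ops, 7), (34, x3, Tai, 2430, rd, 25), (34, x3, Tai, 2430, x3, 20)}.
Joining (Emp ⨝ Assign) and Dept on dept yields {(28, ops, Quin, 9670, law, 16, 4, 1220), (28, ops, Quin, 9670, qa, 21, 4, 1220), (34, qa, Mo, 6750, cs, 7, 2, 2670), (34, qa, Mo, 6750, cs, 7, 6, 380), (34, qa, Mo, 6750, mkt, 6, 2, 2670), (34, qa, Mo, 6750, mkt, 6, 6, 380), (34, qa, Mo, 6750, ops, 7, 2, 2670), (34, qa, Mo, 6750, ops, 7, 6, 380), (34, qa, Mo, 6750, rd, 25, 2, 2670), (34, qa, Mo, 6750, rd, 25, 6, 380), (34, qa, Mo, 6750, x3, 20, 2, 2670), (34, qa, Mo, 6750, x3, 20, 6, 380)}.
Apply σ_{budget != 9670}; surviving tuples: {(34, qa, Mo, 6750, cs, 7, 2, 2670), (34, qa, Mo, 6750, cs, 7, 6, 380), (34, qa, Mo, 6750, mkt, 6, 2, 2670), (34, qa, Mo, 6750, mkt, 6, 6, 380), (34, qa, Mo, 6750, ops, 7, 2, 2670), (34, qa, Mo, 6750, ops, 7, 6, 380), (34, qa, Mo, 6750, rd, 25, 2, 2670), (34, qa, Mo, 6750, rd, 25, 6, 380), (34, qa, Mo, 6750, x3, 20, 2, 2670), (34, qa, Mo, 6750, x3, 20, 6, 380)}
Keep only column(s) salary, mgr, budget (2 duplicate(s) eliminated): {(2670, 20, 6750), (2670, 25, 6750), (2670, 6, 6750), (2670, 7, 6750), (380, 20, 6750), (380, 25, 6750), (380, 6, 6750), (380, 7, 6750)}
Apply σ_{budget >= 6750}; surviving tuples: {(2670, 20, 6750), (2670, 25, 6750), (2670, 6, 6750), (2670, 7, 6750), (380, 20, 6750), (380, 25, 6750), (380, 6, 6750), (380, 7, 6750)}
Keep only column(s) mgr, salary: {(20, 2670), (20, 380), (25, 2670), (25, 380), (6, 2670), (6, 380), (7, 2670), (7, 380)}

{(20, 2670), (20, 380), (25, 2670), (25, 380), (6, 2670), (6, 380), (7, 2670), (7, 380)}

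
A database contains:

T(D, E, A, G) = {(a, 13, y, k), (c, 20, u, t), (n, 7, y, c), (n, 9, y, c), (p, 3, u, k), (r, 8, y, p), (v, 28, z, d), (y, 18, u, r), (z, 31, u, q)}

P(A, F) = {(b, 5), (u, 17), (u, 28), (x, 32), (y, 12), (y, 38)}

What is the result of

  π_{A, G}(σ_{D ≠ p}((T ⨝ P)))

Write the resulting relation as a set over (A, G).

Natural join on A: {(a, 13, y, k, 12), (a, 13, y, k, 38), (c, 20, u, t, 17), (c, 20, u, t, 28), (n, 7, y, c, 12), (n, 7, y, c, 38), (n, 9, y, c, 12), (n, 9, y, c, 38), (p, 3, u, k, 17), (p, 3, u, k, 28), (r, 8, y, p, 12), (r, 8, y, p, 38), (y, 18, u, r, 17), (y, 18, u, r, 28), (z, 31, u, q, 17), (z, 31, u, q, 28)}
Selection D ≠ p: {(a, 13, y, k, 12), (a, 13, y, k, 38), (c, 20, u, t, 17), (c, 20, u, t, 28), (n, 7, y, c, 12), (n, 7, y, c, 38), (n, 9, y, c, 12), (n, 9, y, c, 38), (r, 8, y, p, 12), (r, 8, y, p, 38), (y, 18, u, r, 17), (y, 18, u, r, 28), (z, 31, u, q, 17), (z, 31, u, q, 28)}
Keep only column(s) A, G (8 duplicate(s) eliminated): {(u, q), (u, r), (u, t), (y, c), (y, k), (y, p)}

{(u, q), (u, r), (u, t), (y, c), (y, k), (y, p)}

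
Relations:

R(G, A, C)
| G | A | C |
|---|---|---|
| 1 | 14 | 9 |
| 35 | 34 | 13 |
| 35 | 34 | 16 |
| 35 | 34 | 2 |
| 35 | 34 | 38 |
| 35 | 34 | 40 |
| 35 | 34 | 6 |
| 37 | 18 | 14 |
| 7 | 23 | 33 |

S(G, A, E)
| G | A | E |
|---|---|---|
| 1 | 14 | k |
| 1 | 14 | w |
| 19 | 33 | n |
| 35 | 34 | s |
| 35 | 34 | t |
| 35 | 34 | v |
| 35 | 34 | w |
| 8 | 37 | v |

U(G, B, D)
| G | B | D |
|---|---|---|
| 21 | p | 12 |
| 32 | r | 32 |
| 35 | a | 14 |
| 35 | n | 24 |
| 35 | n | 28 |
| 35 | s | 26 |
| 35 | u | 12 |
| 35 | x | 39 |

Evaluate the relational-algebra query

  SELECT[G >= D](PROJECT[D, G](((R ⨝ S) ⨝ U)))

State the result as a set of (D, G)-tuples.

{(12, 35), (14, 35), (24, 35), (26, 35), (28, 35)}

Natural join on G, A: {(1, 14, 9, k), (1, 14, 9, w), (35, 34, 13, s), (35, 34, 13, t), (35, 34, 13, v), (35, 34, 13, w), (35, 34, 16, s), (35, 34, 16, t), (35, 34, 16, v), (35, 34, 16, w), (35, 34, 2, s), (35, 34, 2, t), (35, 34, 2, v), (35, 34, 2, w), (35, 34, 38, s), (35, 34, 38, t), (35, 34, 38, v), (35, 34, 38, w), (35, 34, 40, s), (35, 34, 40, t), (35, 34, 40, v), (35, 34, 40, w), (35, 34, 6, s), (35, 34, 6, t), (35, 34, 6, v), (35, 34, 6, w)}
Natural join on G: {(35, 34, 13, s, a, 14), (35, 34, 13, s, n, 24), (35, 34, 13, s, n, 28), (35, 34, 13, s, s, 26), (35, 34, 13, s, u, 12), (35, 34, 13, s, x, 39), (35, 34, 13, t, a, 14), (35, 34, 13, t, n, 24), (35, 34, 13, t, n, 28), (35, 34, 13, t, s, 26), (35, 34, 13, t, u, 12), (35, 34, 13, t, x, 39), (35, 34, 13, v, a, 14), (35, 34, 13, v, n, 24), (35, 34, 13, v, n, 28), (35, 34, 13, v, s, 26), (35, 34, 13, v, u, 12), (35, 34, 13, v, x, 39), (35, 34, 13, w, a, 14), (35, 34, 13, w, n, 24), (35, 34, 13, w, n, 28), (35, 34, 13, w, s, 26), (35, 34, 13, w, u, 12), (35, 34, 13, w, x, 39), (35, 34, 16, s, a, 14), (35, 34, 16, s, n, 24), (35, 34, 16, s, n, 28), (35, 34, 16, s, s, 26), (35, 34, 16, s, u, 12), (35, 34, 16, s, x, 39), (35, 34, 16, t, a, 14), (35, 34, 16, t, n, 24), (35, 34, 16, t, n, 28), (35, 34, 16, t, s, 26), (35, 34, 16, t, u, 12), (35, 34, 16, t, x, 39), (35, 34, 16, v, a, 14), (35, 34, 16, v, n, 24), (35, 34, 16, v, n, 28), (35, 34, 16, v, s, 26), (35, 34, 16, v, u, 12), (35, 34, 16, v, x, 39), (35, 34, 16, w, a, 14), (35, 34, 16, w, n, 24), (35, 34, 16, w, n, 28), (35, 34, 16, w, s, 26), (35, 34, 16, w, u, 12), (35, 34, 16, w, x, 39), (35, 34, 2, s, a, 14), (35, 34, 2, s, n, 24), (35, 34, 2, s, n, 28), (35, 34, 2, s, s, 26), (35, 34, 2, s, u, 12), (35, 34, 2, s, x, 39), (35, 34, 2, t, a, 14), (35, 34, 2, t, n, 24), (35, 34, 2, t, n, 28), (35, 34, 2, t, s, 26), (35, 34, 2, t, u, 12), (35, 34, 2, t, x, 39), (35, 34, 2, v, a, 14), (35, 34, 2, v, n, 24), (35, 34, 2, v, n, 28), (35, 34, 2, v, s, 26), (35, 34, 2, v, u, 12), (35, 34, 2, v, x, 39), (35, 34, 2, w, a, 14), (35, 34, 2, w, n, 24), (35, 34, 2, w, n, 28), (35, 34, 2, w, s, 26), (35, 34, 2, w, u, 12), (35, 34, 2, w, x, 39), (35, 34, 38, s, a, 14), (35, 34, 38, s, n, 24), (35, 34, 38, s, n, 28), (35, 34, 38, s, s, 26), (35, 34, 38, s, u, 12), (35, 34, 38, s, x, 39), (35, 34, 38, t, a, 14), (35, 34, 38, t, n, 24), (35, 34, 38, t, n, 28), (35, 34, 38, t, s, 26), (35, 34, 38, t, u, 12), (35, 34, 38, t, x, 39), (35, 34, 38, v, a, 14), (35, 34, 38, v, n, 24), (35, 34, 38, v, n, 28), (35, 34, 38, v, s, 26), (35, 34, 38, v, u, 12), (35, 34, 38, v, x, 39), (35, 34, 38, w, a, 14), (35, 34, 38, w, n, 24), (35, 34, 38, w, n, 28), (35, 34, 38, w, s, 26), (35, 34, 38, w, u, 12), (35, 34, 38, w, x, 39), (35, 34, 40, s, a, 14), (35, 34, 40, s, n, 24), (35, 34, 40, s, n, 28), (35, 34, 40, s, s, 26), (35, 34, 40, s, u, 12), (35, 34, 40, s, x, 39), (35, 34, 40, t, a, 14), (35, 34, 40, t, n, 24), (35, 34, 40, t, n, 28), (35, 34, 40, t, s, 26), (35, 34, 40, t, u, 12), (35, 34, 40, t, x, 39), (35, 34, 40, v, a, 14), (35, 34, 40, v, n, 24), (35, 34, 40, v, n, 28), (35, 34, 40, v, s, 26), (35, 34, 40, v, u, 12), (35, 34, 40, v, x, 39), (35, 34, 40, w, a, 14), (35, 34, 40, w, n, 24), (35, 34, 40, w, n, 28), (35, 34, 40, w, s, 26), (35, 34, 40, w, u, 12), (35, 34, 40, w, x, 39), (35, 34, 6, s, a, 14), (35, 34, 6, s, n, 24), (35, 34, 6, s, n, 28), (35, 34, 6, s, s, 26), (35, 34, 6, s, u, 12), (35, 34, 6, s, x, 39), (35, 34, 6, t, a, 14), (35, 34, 6, t, n, 24), (35, 34, 6, t, n, 28), (35, 34, 6, t, s, 26), (35, 34, 6, t, u, 12), (35, 34, 6, t, x, 39), (35, 34, 6, v, a, 14), (35, 34, 6, v, n, 24), (35, 34, 6, v, n, 28), (35, 34, 6, v, s, 26), (35, 34, 6, v, u, 12), (35, 34, 6, v, x, 39), (35, 34, 6, w, a, 14), (35, 34, 6, w, n, 24), (35, 34, 6, w, n, 28), (35, 34, 6, w, s, 26), (35, 34, 6, w, u, 12), (35, 34, 6, w, x, 39)}
π[D, G]: project onto (D, G) (138 duplicate(s) eliminated) → {(12, 35), (14, 35), (24, 35), (26, 35), (28, 35), (39, 35)}
Apply σ_{G >= D}; surviving tuples: {(12, 35), (14, 35), (24, 35), (26, 35), (28, 35)}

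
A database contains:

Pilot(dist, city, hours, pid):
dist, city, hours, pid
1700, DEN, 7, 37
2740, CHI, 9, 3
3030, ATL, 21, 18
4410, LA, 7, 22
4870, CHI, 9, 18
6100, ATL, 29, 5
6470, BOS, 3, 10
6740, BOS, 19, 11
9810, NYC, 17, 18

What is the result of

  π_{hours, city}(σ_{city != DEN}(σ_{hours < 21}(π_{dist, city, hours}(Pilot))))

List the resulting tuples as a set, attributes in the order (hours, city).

Keep only column(s) dist, city, hours: {(1700, DEN, 7), (2740, CHI, 9), (3030, ATL, 21), (4410, LA, 7), (4870, CHI, 9), (6100, ATL, 29), (6470, BOS, 3), (6740, BOS, 19), (9810, NYC, 17)}
Apply σ_{hours < 21}; surviving tuples: {(1700, DEN, 7), (2740, CHI, 9), (4410, LA, 7), (4870, CHI, 9), (6470, BOS, 3), (6740, BOS, 19), (9810, NYC, 17)}
Apply σ_{city != DEN}; surviving tuples: {(2740, CHI, 9), (4410, LA, 7), (4870, CHI, 9), (6470, BOS, 3), (6740, BOS, 19), (9810, NYC, 17)}
Keep only column(s) hours, city (1 duplicate(s) eliminated): {(17, NYC), (19, BOS), (3, BOS), (7, LA), (9, CHI)}

{(17, NYC), (19, BOS), (3, BOS), (7, LA), (9, CHI)}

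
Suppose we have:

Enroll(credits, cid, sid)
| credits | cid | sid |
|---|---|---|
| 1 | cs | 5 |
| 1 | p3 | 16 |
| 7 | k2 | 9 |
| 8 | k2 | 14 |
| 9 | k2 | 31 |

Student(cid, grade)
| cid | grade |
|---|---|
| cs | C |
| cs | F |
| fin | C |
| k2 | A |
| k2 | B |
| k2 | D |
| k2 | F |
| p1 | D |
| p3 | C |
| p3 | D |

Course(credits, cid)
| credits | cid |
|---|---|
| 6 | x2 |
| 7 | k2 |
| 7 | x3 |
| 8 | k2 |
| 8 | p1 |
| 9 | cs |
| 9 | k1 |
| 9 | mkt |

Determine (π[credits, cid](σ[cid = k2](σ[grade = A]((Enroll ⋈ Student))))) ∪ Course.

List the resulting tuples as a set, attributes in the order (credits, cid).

Joining Enroll and Student on cid yields {(1, cs, 5, C), (1, cs, 5, F), (1, p3, 16, C), (1, p3, 16, D), (7, k2, 9, A), (7, k2, 9, B), (7, k2, 9, D), (7, k2, 9, F), (8, k2, 14, A), (8, k2, 14, B), (8, k2, 14, D), (8, k2, 14, F), (9, k2, 31, A), (9, k2, 31, B), (9, k2, 31, D), (9, k2, 31, F)}.
Filtering on grade = A leaves {(7, k2, 9, A), (8, k2, 14, A), (9, k2, 31, A)}.
Filtering on cid = k2 leaves {(7, k2, 9, A), (8, k2, 14, A), (9, k2, 31, A)}.
Projecting to credits, cid: {(7, k2), (8, k2), (9, k2)}
Union: {(7, k2), (8, k2), (9, k2)} with {(6, x2), (7, k2), (7, x3), (8, k2), (8, p1), (9, cs), (9, k1), (9, mkt)} → {(6, x2), (7, k2), (7, x3), (8, k2), (8, p1), (9, cs), (9, k1), (9, k2), (9, mkt)}

{(6, x2), (7, k2), (7, x3), (8, k2), (8, p1), (9, cs), (9, k1), (9, k2), (9, mkt)}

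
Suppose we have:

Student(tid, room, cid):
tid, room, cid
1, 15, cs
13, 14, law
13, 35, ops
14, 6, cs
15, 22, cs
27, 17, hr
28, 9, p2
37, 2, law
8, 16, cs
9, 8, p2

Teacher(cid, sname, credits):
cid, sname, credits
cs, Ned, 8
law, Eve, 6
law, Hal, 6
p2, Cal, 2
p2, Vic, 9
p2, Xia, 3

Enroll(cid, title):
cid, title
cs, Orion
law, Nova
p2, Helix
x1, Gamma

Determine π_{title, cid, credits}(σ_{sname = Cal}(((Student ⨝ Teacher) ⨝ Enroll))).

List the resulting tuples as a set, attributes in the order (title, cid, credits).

{(Helix, p2, 2)}

Joining Student and Teacher on cid yields {(1, 15, cs, Ned, 8), (13, 14, law, Eve, 6), (13, 14, law, Hal, 6), (14, 6, cs, Ned, 8), (15, 22, cs, Ned, 8), (28, 9, p2, Cal, 2), (28, 9, p2, Vic, 9), (28, 9, p2, Xia, 3), (37, 2, law, Eve, 6), (37, 2, law, Hal, 6), (8, 16, cs, Ned, 8), (9, 8, p2, Cal, 2), (9, 8, p2, Vic, 9), (9, 8, p2, Xia, 3)}.
Joining (Student ⨝ Teacher) and Enroll on cid yields {(1, 15, cs, Ned, 8, Orion), (13, 14, law, Eve, 6, Nova), (13, 14, law, Hal, 6, Nova), (14, 6, cs, Ned, 8, Orion), (15, 22, cs, Ned, 8, Orion), (28, 9, p2, Cal, 2, Helix), (28, 9, p2, Vic, 9, Helix), (28, 9, p2, Xia, 3, Helix), (37, 2, law, Eve, 6, Nova), (37, 2, law, Hal, 6, Nova), (8, 16, cs, Ned, 8, Orion), (9, 8, p2, Cal, 2, Helix), (9, 8, p2, Vic, 9, Helix), (9, 8, p2, Xia, 3, Helix)}.
Filtering on sname = Cal leaves {(28, 9, p2, Cal, 2, Helix), (9, 8, p2, Cal, 2, Helix)}.
π_{title, cid, credits} gives {(Helix, p2, 2)} (1 duplicate(s) eliminated).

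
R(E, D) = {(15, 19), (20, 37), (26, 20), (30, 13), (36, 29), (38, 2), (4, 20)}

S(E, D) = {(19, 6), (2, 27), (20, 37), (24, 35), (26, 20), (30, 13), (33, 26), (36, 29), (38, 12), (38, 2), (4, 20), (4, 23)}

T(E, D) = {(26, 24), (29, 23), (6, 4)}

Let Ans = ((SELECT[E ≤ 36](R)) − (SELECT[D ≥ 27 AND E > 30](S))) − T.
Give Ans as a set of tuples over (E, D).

{(15, 19), (20, 37), (26, 20), (30, 13), (4, 20)}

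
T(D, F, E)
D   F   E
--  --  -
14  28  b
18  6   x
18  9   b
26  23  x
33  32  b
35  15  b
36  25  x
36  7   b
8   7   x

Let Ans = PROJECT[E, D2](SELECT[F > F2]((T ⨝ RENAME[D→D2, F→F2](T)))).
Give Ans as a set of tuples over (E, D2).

{(b, 14), (b, 18), (b, 35), (b, 36), (x, 18), (x, 26), (x, 8)}

ρ[D→D2, F→F2]: schema becomes (D2, F2, E); tuples unchanged.
Natural join on E: {(14, 28, b, 14, 28), (14, 28, b, 18, 9), (14, 28, b, 33, 32), (14, 28, b, 35, 15), (14, 28, b, 36, 7), (18, 6, x, 18, 6), (18, 6, x, 26, 23), (18, 6, x, 36, 25), (18, 6, x, 8, 7), (18, 9, b, 14, 28), (18, 9, b, 18, 9), (18, 9, b, 33, 32), (18, 9, b, 35, 15), (18, 9, b, 36, 7), (26, 23, x, 18, 6), (26, 23, x, 26, 23), (26, 23, x, 36, 25), (26, 23, x, 8, 7), (33, 32, b, 14, 28), (33, 32, b, 18, 9), (33, 32, b, 33, 32), (33, 32, b, 35, 15), (33, 32, b, 36, 7), (35, 15, b, 14, 28), (35, 15, b, 18, 9), (35, 15, b, 33, 32), (35, 15, b, 35, 15), (35, 15, b, 36, 7), (36, 25, x, 18, 6), (36, 25, x, 26, 23), (36, 25, x, 36, 25), (36, 25, x, 8, 7), (36, 7, b, 14, 28), (36, 7, b, 18, 9), (36, 7, b, 33, 32), (36, 7, b, 35, 15), (36, 7, b, 36, 7), (8, 7, x, 18, 6), (8, 7, x, 26, 23), (8, 7, x, 36, 25), (8, 7, x, 8, 7)}
Apply σ_{F > F2}; surviving tuples: {(14, 28, b, 18, 9), (14, 28, b, 35, 15), (14, 28, b, 36, 7), (18, 9, b, 36, 7), (26, 23, x, 18, 6), (26, 23, x, 8, 7), (33, 32, b, 14, 28), (33, 32, b, 18, 9), (33, 32, b, 35, 15), (33, 32, b, 36, 7), (35, 15, b, 18, 9), (35, 15, b, 36, 7), (36, 25, x, 18, 6), (36, 25, x, 26, 23), (36, 25, x, 8, 7), (8, 7, x, 18, 6)}
Keep only column(s) E, D2 (9 duplicate(s) eliminated): {(b, 14), (b, 18), (b, 35), (b, 36), (x, 18), (x, 26), (x, 8)}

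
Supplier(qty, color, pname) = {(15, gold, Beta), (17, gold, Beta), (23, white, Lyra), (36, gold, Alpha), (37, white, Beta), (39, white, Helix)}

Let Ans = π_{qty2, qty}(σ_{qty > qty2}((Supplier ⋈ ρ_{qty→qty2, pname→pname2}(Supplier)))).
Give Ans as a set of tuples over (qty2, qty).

{(15, 17), (15, 36), (17, 36), (23, 37), (23, 39), (37, 39)}

ρ[qty→qty2, pname→pname2]: schema becomes (qty2, color, pname2); tuples unchanged.
Supplier ⋈ ρ_{qty→qty2, pname→pname2}(Supplier) (natural join on color): {(15, gold, Beta, 15, Beta), (15, gold, Beta, 17, Beta), (15, gold, Beta, 36, Alpha), (17, gold, Beta, 15, Beta), (17, gold, Beta, 17, Beta), (17, gold, Beta, 36, Alpha), (23, white, Lyra, 23, Lyra), (23, white, Lyra, 37, Beta), (23, white, Lyra, 39, Helix), (36, gold, Alpha, 15, Beta), (36, gold, Alpha, 17, Beta), (36, gold, Alpha, 36, Alpha), (37, white, Beta, 23, Lyra), (37, white, Beta, 37, Beta), (37, white, Beta, 39, Helix), (39, white, Helix, 23, Lyra), (39, white, Helix, 37, Beta), (39, white, Helix, 39, Helix)}
σ[qty > qty2]: keep tuples satisfying qty > qty2 → {(17, gold, Beta, 15, Beta), (36, gold, Alpha, 15, Beta), (36, gold, Alpha, 17, Beta), (37, white, Beta, 23, Lyra), (39, white, Helix, 23, Lyra), (39, white, Helix, 37, Beta)}
Keep only column(s) qty2, qty: {(15, 17), (15, 36), (17, 36), (23, 37), (23, 39), (37, 39)}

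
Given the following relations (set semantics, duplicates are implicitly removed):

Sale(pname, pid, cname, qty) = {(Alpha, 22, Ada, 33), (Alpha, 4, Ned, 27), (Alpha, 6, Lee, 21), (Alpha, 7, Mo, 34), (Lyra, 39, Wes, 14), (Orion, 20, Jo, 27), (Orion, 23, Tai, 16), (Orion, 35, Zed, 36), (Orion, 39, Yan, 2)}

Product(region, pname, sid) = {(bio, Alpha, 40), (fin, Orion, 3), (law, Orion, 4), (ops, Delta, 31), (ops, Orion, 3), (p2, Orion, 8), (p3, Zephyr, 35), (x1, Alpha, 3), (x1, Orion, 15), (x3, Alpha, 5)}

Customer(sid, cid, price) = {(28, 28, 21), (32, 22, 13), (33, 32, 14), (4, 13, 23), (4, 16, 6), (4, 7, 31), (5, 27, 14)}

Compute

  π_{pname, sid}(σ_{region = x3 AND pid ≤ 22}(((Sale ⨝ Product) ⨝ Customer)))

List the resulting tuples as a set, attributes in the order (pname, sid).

Natural join on pname: {(Alpha, 22, Ada, 33, bio, 40), (Alpha, 22, Ada, 33, x1, 3), (Alpha, 22, Ada, 33, x3, 5), (Alpha, 4, Ned, 27, bio, 40), (Alpha, 4, Ned, 27, x1, 3), (Alpha, 4, Ned, 27, x3, 5), (Alpha, 6, Lee, 21, bio, 40), (Alpha, 6, Lee, 21, x1, 3), (Alpha, 6, Lee, 21, x3, 5), (Alpha, 7, Mo, 34, bio, 40), (Alpha, 7, Mo, 34, x1, 3), (Alpha, 7, Mo, 34, x3, 5), (Orion, 20, Jo, 27, fin, 3), (Orion, 20, Jo, 27, law, 4), (Orion, 20, Jo, 27, ops, 3), (Orion, 20, Jo, 27, p2, 8), (Orion, 20, Jo, 27, x1, 15), (Orion, 23, Tai, 16, fin, 3), (Orion, 23, Tai, 16, law, 4), (Orion, 23, Tai, 16, ops, 3), (Orion, 23, Tai, 16, p2, 8), (Orion, 23, Tai, 16, x1, 15), (Orion, 35, Zed, 36, fin, 3), (Orion, 35, Zed, 36, law, 4), (Orion, 35, Zed, 36, ops, 3), (Orion, 35, Zed, 36, p2, 8), (Orion, 35, Zed, 36, x1, 15), (Orion, 39, Yan, 2, fin, 3), (Orion, 39, Yan, 2, law, 4), (Orion, 39, Yan, 2, ops, 3), (Orion, 39, Yan, 2, p2, 8), (Orion, 39, Yan, 2, x1, 15)}
Natural join on sid: {(Alpha, 22, Ada, 33, x3, 5, 27, 14), (Alpha, 4, Ned, 27, x3, 5, 27, 14), (Alpha, 6, Lee, 21, x3, 5, 27, 14), (Alpha, 7, Mo, 34, x3, 5, 27, 14), (Orion, 20, Jo, 27, law, 4, 13, 23), (Orion, 20, Jo, 27, law, 4, 16, 6), (Orion, 20, Jo, 27, law, 4, 7, 31), (Orion, 23, Tai, 16, law, 4, 13, 23), (Orion, 23, Tai, 16, law, 4, 16, 6), (Orion, 23, Tai, 16, law, 4, 7, 31), (Orion, 35, Zed, 36, law, 4, 13, 23), (Orion, 35, Zed, 36, law, 4, 16, 6), (Orion, 35, Zed, 36, law, 4, 7, 31), (Orion, 39, Yan, 2, law, 4, 13, 23), (Orion, 39, Yan, 2, law, 4, 16, 6), (Orion, 39, Yan, 2, law, 4, 7, 31)}
Filtering on region = x3 AND pid ≤ 22 leaves {(Alpha, 22, Ada, 33, x3, 5, 27, 14), (Alpha, 4, Ned, 27, x3, 5, 27, 14), (Alpha, 6, Lee, 21, x3, 5, 27, 14), (Alpha, 7, Mo, 34, x3, 5, 27, 14)}.
π_{pname, sid} gives {(Alpha, 5)} (3 duplicate(s) eliminated).

{(Alpha, 5)}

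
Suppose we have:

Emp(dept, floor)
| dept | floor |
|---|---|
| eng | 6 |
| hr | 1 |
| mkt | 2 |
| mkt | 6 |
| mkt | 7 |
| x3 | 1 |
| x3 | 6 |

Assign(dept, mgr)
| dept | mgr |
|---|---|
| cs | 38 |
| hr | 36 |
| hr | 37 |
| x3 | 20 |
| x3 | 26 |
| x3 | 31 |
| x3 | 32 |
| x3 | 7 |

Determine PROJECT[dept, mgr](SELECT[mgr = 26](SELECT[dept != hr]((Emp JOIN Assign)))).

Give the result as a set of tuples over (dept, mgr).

Emp ⋈ Assign (natural join on dept): {(hr, 1, 36), (hr, 1, 37), (x3, 1, 20), (x3, 1, 26), (x3, 1, 31), (x3, 1, 32), (x3, 1, 7), (x3, 6, 20), (x3, 6, 26), (x3, 6, 31), (x3, 6, 32), (x3, 6, 7)}
Filtering on dept != hr leaves {(x3, 1, 20), (x3, 1, 26), (x3, 1, 31), (x3, 1, 32), (x3, 1, 7), (x3, 6, 20), (x3, 6, 26), (x3, 6, 31), (x3, 6, 32), (x3, 6, 7)}.
Filtering on mgr = 26 leaves {(x3, 1, 26), (x3, 6, 26)}.
Keep only column(s) dept, mgr (1 duplicate(s) eliminated): {(x3, 26)}

{(x3, 26)}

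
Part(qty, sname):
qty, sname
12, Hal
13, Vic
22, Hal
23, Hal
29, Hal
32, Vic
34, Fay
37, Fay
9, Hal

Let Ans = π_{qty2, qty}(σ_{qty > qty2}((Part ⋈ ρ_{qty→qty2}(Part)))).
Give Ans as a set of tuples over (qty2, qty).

ρ[qty→qty2]: schema becomes (qty2, sname); tuples unchanged.
Part ⋈ ρ_{qty→qty2}(Part) (natural join on sname): {(12, Hal, 12), (12, Hal, 22), (12, Hal, 23), (12, Hal, 29), (12, Hal, 9), (13, Vic, 13), (13, Vic, 32), (22, Hal, 12), (22, Hal, 22), (22, Hal, 23), (22, Hal, 29), (22, Hal, 9), (23, Hal, 12), (23, Hal, 22), (23, Hal, 23), (23, Hal, 29), (23, Hal, 9), (29, Hal, 12), (29, Hal, 22), (29, Hal, 23), (29, Hal, 29), (29, Hal, 9), (32, Vic, 13), (32, Vic, 32), (34, Fay, 34), (34, Fay, 37), (37, Fay, 34), (37, Fay, 37), (9, Hal, 12), (9, Hal, 22), (9, Hal, 23), (9, Hal, 29), (9, Hal, 9)}
Filtering on qty > qty2 leaves {(12, Hal, 9), (22, Hal, 12), (22, Hal, 9), (23, Hal, 12), (23, Hal, 22), (23, Hal, 9), (29, Hal, 12), (29, Hal, 22), (29, Hal, 23), (29, Hal, 9), (32, Vic, 13), (37, Fay, 34)}.
Projecting to qty2, qty: {(12, 22), (12, 23), (12, 29), (13, 32), (22, 23), (22, 29), (23, 29), (34, 37), (9, 12), (9, 22), (9, 23), (9, 29)}

{(12, 22), (12, 23), (12, 29), (13, 32), (22, 23), (22, 29), (23, 29), (34, 37), (9, 12), (9, 22), (9, 23), (9, 29)}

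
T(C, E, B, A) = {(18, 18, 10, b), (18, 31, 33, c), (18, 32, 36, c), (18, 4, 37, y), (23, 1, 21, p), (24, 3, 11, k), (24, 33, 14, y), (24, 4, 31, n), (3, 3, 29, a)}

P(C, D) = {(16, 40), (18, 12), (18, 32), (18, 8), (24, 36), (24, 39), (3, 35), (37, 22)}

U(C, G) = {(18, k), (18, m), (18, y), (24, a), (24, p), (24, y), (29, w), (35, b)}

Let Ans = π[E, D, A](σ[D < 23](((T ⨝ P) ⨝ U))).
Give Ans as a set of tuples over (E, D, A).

{(18, 12, b), (18, 8, b), (31, 12, c), (31, 8, c), (32, 12, c), (32, 8, c), (4, 12, y), (4, 8, y)}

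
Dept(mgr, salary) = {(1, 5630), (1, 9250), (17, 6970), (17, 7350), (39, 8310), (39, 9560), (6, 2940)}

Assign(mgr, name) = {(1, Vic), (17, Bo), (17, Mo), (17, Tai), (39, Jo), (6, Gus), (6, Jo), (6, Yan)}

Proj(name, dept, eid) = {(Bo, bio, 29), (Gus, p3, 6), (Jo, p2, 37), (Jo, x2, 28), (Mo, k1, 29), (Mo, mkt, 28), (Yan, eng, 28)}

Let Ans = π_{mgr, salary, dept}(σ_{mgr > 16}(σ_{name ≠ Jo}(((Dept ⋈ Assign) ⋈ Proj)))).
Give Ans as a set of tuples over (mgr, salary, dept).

Joining Dept and Assign on mgr yields {(1, 5630, Vic), (1, 9250, Vic), (17, 6970, Bo), (17, 6970, Mo), (17, 6970, Tai), (17, 7350, Bo), (17, 7350, Mo), (17, 7350, Tai), (39, 8310, Jo), (39, 9560, Jo), (6, 2940, Gus), (6, 2940, Jo), (6, 2940, Yan)}.
Joining (Dept ⋈ Assign) and Proj on name yields {(17, 6970, Bo, bio, 29), (17, 6970, Mo, k1, 29), (17, 6970, Mo, mkt, 28), (17, 7350, Bo, bio, 29), (17, 7350, Mo, k1, 29), (17, 7350, Mo, mkt, 28), (39, 8310, Jo, p2, 37), (39, 8310, Jo, x2, 28), (39, 9560, Jo, p2, 37), (39, 9560, Jo, x2, 28), (6, 2940, Gus, p3, 6), (6, 2940, Jo, p2, 37), (6, 2940, Jo, x2, 28), (6, 2940, Yan, eng, 28)}.
Filtering on name ≠ Jo leaves {(17, 6970, Bo, bio, 29), (17, 6970, Mo, k1, 29), (17, 6970, Mo, mkt, 28), (17, 7350, Bo, bio, 29), (17, 7350, Mo, k1, 29), (17, 7350, Mo, mkt, 28), (6, 2940, Gus, p3, 6), (6, 2940, Yan, eng, 28)}.
Filtering on mgr > 16 leaves {(17, 6970, Bo, bio, 29), (17, 6970, Mo, k1, 29), (17, 6970, Mo, mkt, 28), (17, 7350, Bo, bio, 29), (17, 7350, Mo, k1, 29), (17, 7350, Mo, mkt, 28)}.
π[mgr, salary, dept]: project onto (mgr, salary, dept) → {(17, 6970, bio), (17, 6970, k1), (17, 6970, mkt), (17, 7350, bio), (17, 7350, k1), (17, 7350, mkt)}

{(17, 6970, bio), (17, 6970, k1), (17, 6970, mkt), (17, 7350, bio), (17, 7350, k1), (17, 7350, mkt)}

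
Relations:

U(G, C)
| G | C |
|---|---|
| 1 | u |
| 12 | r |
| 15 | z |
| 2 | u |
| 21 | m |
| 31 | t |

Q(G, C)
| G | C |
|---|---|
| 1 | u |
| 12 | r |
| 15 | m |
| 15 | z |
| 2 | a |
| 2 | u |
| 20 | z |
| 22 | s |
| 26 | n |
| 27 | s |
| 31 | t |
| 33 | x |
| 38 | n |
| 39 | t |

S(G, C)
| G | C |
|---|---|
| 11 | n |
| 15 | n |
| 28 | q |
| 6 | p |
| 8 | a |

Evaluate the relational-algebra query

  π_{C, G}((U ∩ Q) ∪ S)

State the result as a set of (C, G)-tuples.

Intersection: {(1, u), (12, r), (15, z), (2, u), (21, m), (31, t)} with {(1, u), (12, r), (15, m), (15, z), (2, a), (2, u), (20, z), (22, s), (26, n), (27, s), (31, t), (33, x), (38, n), (39, t)} → {(1, u), (12, r), (15, z), (2, u), (31, t)}
Union: {(1, u), (12, r), (15, z), (2, u), (31, t)} with {(11, n), (15, n), (28, q), (6, p), (8, a)} → {(1, u), (11, n), (12, r), (15, n), (15, z), (2, u), (28, q), (31, t), (6, p), (8, a)}
Projecting to C, G: {(a, 8), (n, 11), (n, 15), (p, 6), (q, 28), (r, 12), (t, 31), (u, 1), (u, 2), (z, 15)}

{(a, 8), (n, 11), (n, 15), (p, 6), (q, 28), (r, 12), (t, 31), (u, 1), (u, 2), (z, 15)}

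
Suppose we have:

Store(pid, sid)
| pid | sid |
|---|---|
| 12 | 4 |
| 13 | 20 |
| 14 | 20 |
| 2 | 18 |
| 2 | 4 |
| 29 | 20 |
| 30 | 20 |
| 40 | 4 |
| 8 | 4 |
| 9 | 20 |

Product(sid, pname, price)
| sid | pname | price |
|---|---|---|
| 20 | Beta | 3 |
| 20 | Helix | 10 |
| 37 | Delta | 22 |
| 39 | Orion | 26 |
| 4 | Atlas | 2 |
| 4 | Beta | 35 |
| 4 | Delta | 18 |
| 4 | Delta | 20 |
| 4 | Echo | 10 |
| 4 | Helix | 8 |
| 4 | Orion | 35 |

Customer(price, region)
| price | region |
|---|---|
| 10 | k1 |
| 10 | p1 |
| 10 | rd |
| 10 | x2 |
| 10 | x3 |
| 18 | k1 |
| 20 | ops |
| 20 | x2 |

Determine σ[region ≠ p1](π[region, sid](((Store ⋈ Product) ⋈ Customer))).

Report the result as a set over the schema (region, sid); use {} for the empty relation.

Natural join on sid: {(12, 4, Atlas, 2), (12, 4, Beta, 35), (12, 4, Delta, 18), (12, 4, Delta, 20), (12, 4, Echo, 10), (12, 4, Helix, 8), (12, 4, Orion, 35), (13, 20, Beta, 3), (13, 20, Helix, 10), (14, 20, Beta, 3), (14, 20, Helix, 10), (2, 4, Atlas, 2), (2, 4, Beta, 35), (2, 4, Delta, 18), (2, 4, Delta, 20), (2, 4, Echo, 10), (2, 4, Helix, 8), (2, 4, Orion, 35), (29, 20, Beta, 3), (29, 20, Helix, 10), (30, 20, Beta, 3), (30, 20, Helix, 10), (40, 4, Atlas, 2), (40, 4, Beta, 35), (40, 4, Delta, 18), (40, 4, Delta, 20), (40, 4, Echo, 10), (40, 4, Helix, 8), (40, 4, Orion, 35), (8, 4, Atlas, 2), (8, 4, Beta, 35), (8, 4, Delta, 18), (8, 4, Delta, 20), (8, 4, Echo, 10), (8, 4, Helix, 8), (8, 4, Orion, 35), (9, 20, Beta, 3), (9, 20, Helix, 10)}
Natural join on price: {(12, 4, Delta, 18, k1), (12, 4, Delta, 20, ops), (12, 4, Delta, 20, x2), (12, 4, Echo, 10, k1), (12, 4, Echo, 10, p1), (12, 4, Echo, 10, rd), (12, 4, Echo, 10, x2), (12, 4, Echo, 10, x3), (13, 20, Helix, 10, k1), (13, 20, Helix, 10, p1), (13, 20, Helix, 10, rd), (13, 20, Helix, 10, x2), (13, 20, Helix, 10, x3), (14, 20, Helix, 10, k1), (14, 20, Helix, 10, p1), (14, 20, Helix, 10, rd), (14, 20, Helix, 10, x2), (14, 20, Helix, 10, x3), (2, 4, Delta, 18, k1), (2, 4, Delta, 20, ops), (2, 4, Delta, 20, x2), (2, 4, Echo, 10, k1), (2, 4, Echo, 10, p1), (2, 4, Echo, 10, rd), (2, 4, Echo, 10, x2), (2, 4, Echo, 10, x3), (29, 20, Helix, 10, k1), (29, 20, Helix, 10, p1), (29, 20, Helix, 10, rd), (29, 20, Helix, 10, x2), (29, 20, Helix, 10, x3), (30, 20, Helix, 10, k1), (30, 20, Helix, 10, p1), (30, 20, Helix, 10, rd), (30, 20, Helix, 10, x2), (30, 20, Helix, 10, x3), (40, 4, Delta, 18, k1), (40, 4, Delta, 20, ops), (40, 4, Delta, 20, x2), (40, 4, Echo, 10, k1), (40, 4, Echo, 10, p1), (40, 4, Echo, 10, rd), (40, 4, Echo, 10, x2), (40, 4, Echo, 10, x3), (8, 4, Delta, 18, k1), (8, 4, Delta, 20, ops), (8, 4, Delta, 20, x2), (8, 4, Echo, 10, k1), (8, 4, Echo, 10, p1), (8, 4, Echo, 10, rd), (8, 4, Echo, 10, x2), (8, 4, Echo, 10, x3), (9, 20, Helix, 10, k1), (9, 20, Helix, 10, p1), (9, 20, Helix, 10, rd), (9, 20, Helix, 10, x2), (9, 20, Helix, 10, x3)}
π_{region, sid} gives {(k1, 20), (k1, 4), (ops, 4), (p1, 20), (p1, 4), (rd, 20), (rd, 4), (x2, 20), (x2, 4), (x3, 20), (x3, 4)} (46 duplicate(s) eliminated).
Selection region ≠ p1: {(k1, 20), (k1, 4), (ops, 4), (rd, 20), (rd, 4), (x2, 20), (x2, 4), (x3, 20), (x3, 4)}

{(k1, 20), (k1, 4), (ops, 4), (rd, 20), (rd, 4), (x2, 20), (x2, 4), (x3, 20), (x3, 4)}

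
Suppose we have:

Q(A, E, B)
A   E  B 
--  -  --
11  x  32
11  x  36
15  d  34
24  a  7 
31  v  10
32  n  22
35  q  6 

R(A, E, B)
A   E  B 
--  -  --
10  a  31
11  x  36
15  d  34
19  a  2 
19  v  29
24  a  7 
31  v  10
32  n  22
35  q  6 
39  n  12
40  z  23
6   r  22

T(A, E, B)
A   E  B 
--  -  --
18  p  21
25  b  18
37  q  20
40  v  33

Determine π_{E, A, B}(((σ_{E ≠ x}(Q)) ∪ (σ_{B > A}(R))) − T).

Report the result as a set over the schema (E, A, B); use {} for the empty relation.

{(a, 10, 31), (a, 24, 7), (d, 15, 34), (n, 32, 22), (q, 35, 6), (r, 6, 22), (v, 19, 29), (v, 31, 10), (x, 11, 36)}

Apply σ_{E ≠ x}; surviving tuples: {(15, d, 34), (24, a, 7), (31, v, 10), (32, n, 22), (35, q, 6)}
Apply σ_{B > A}; surviving tuples: {(10, a, 31), (11, x, 36), (15, d, 34), (19, v, 29), (6, r, 22)}
Union: {(15, d, 34), (24, a, 7), (31, v, 10), (32, n, 22), (35, q, 6)} with {(10, a, 31), (11, x, 36), (15, d, 34), (19, v, 29), (6, r, 22)} → {(10, a, 31), (11, x, 36), (15, d, 34), (19, v, 29), (24, a, 7), (31, v, 10), (32, n, 22), (35, q, 6), (6, r, 22)}
Difference: {(10, a, 31), (11, x, 36), (15, d, 34), (19, v, 29), (24, a, 7), (31, v, 10), (32, n, 22), (35, q, 6), (6, r, 22)} with {(18, p, 21), (25, b, 18), (37, q, 20), (40, v, 33)} → {(10, a, 31), (11, x, 36), (15, d, 34), (19, v, 29), (24, a, 7), (31, v, 10), (32, n, 22), (35, q, 6), (6, r, 22)}
π[E, A, B]: project onto (E, A, B) → {(a, 10, 31), (a, 24, 7), (d, 15, 34), (n, 32, 22), (q, 35, 6), (r, 6, 22), (v, 19, 29), (v, 31, 10), (x, 11, 36)}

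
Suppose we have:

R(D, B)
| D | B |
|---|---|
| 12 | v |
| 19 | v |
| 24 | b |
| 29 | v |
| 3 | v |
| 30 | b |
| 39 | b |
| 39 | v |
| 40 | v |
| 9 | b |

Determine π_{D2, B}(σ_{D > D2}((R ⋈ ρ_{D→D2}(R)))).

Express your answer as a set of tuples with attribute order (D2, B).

{(12, v), (19, v), (24, b), (29, v), (3, v), (30, b), (39, v), (9, b)}

ρ[D→D2]: schema becomes (D2, B); tuples unchanged.
Joining R and ρ_{D→D2}(R) on B yields {(12, v, 12), (12, v, 19), (12, v, 29), (12, v, 3), (12, v, 39), (12, v, 40), (19, v, 12), (19, v, 19), (19, v, 29), (19, v, 3), (19, v, 39), (19, v, 40), (24, b, 24), (24, b, 30), (24, b, 39), (24, b, 9), (29, v, 12), (29, v, 19), (29, v, 29), (29, v, 3), (29, v, 39), (29, v, 40), (3, v, 12), (3, v, 19), (3, v, 29), (3, v, 3), (3, v, 39), (3, v, 40), (30, b, 24), (30, b, 30), (30, b, 39), (30, b, 9), (39, b, 24), (39, b, 30), (39, b, 39), (39, b, 9), (39, v, 12), (39, v, 19), (39, v, 29), (39, v, 3), (39, v, 39), (39, v, 40), (40, v, 12), (40, v, 19), (40, v, 29), (40, v, 3), (40, v, 39), (40, v, 40), (9, b, 24), (9, b, 30), (9, b, 39), (9, b, 9)}.
Filtering on D > D2 leaves {(12, v, 3), (19, v, 12), (19, v, 3), (24, b, 9), (29, v, 12), (29, v, 19), (29, v, 3), (30, b, 24), (30, b, 9), (39, b, 24), (39, b, 30), (39, b, 9), (39, v, 12), (39, v, 19), (39, v, 29), (39, v, 3), (40, v, 12), (40, v, 19), (40, v, 29), (40, v, 3), (40, v, 39)}.
Projecting to D2, B (13 duplicate(s) eliminated): {(12, v), (19, v), (24, b), (29, v), (3, v), (30, b), (39, v), (9, b)}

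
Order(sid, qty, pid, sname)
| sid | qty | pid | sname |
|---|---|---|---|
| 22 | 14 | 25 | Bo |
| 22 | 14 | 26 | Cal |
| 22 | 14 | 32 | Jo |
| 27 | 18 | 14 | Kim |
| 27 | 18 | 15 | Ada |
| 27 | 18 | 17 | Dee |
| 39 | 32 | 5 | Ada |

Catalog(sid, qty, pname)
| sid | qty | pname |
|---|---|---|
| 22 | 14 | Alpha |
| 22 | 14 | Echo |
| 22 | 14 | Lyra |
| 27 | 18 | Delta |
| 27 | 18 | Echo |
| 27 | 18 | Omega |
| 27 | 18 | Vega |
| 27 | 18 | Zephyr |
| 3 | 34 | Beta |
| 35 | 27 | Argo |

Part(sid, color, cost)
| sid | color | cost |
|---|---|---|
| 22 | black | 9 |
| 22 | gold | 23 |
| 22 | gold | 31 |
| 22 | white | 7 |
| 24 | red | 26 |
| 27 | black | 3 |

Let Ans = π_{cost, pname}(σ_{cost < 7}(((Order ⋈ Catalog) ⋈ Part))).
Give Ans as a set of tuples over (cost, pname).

{(3, Delta), (3, Echo), (3, Omega), (3, Vega), (3, Zephyr)}

Natural join on sid, qty: {(22, 14, 25, Bo, Alpha), (22, 14, 25, Bo, Echo), (22, 14, 25, Bo, Lyra), (22, 14, 26, Cal, Alpha), (22, 14, 26, Cal, Echo), (22, 14, 26, Cal, Lyra), (22, 14, 32, Jo, Alpha), (22, 14, 32, Jo, Echo), (22, 14, 32, Jo, Lyra), (27, 18, 14, Kim, Delta), (27, 18, 14, Kim, Echo), (27, 18, 14, Kim, Omega), (27, 18, 14, Kim, Vega), (27, 18, 14, Kim, Zephyr), (27, 18, 15, Ada, Delta), (27, 18, 15, Ada, Echo), (27, 18, 15, Ada, Omega), (27, 18, 15, Ada, Vega), (27, 18, 15, Ada, Zephyr), (27, 18, 17, Dee, Delta), (27, 18, 17, Dee, Echo), (27, 18, 17, Dee, Omega), (27, 18, 17, Dee, Vega), (27, 18, 17, Dee, Zephyr)}
Natural join on sid: {(22, 14, 25, Bo, Alpha, black, 9), (22, 14, 25, Bo, Alpha, gold, 23), (22, 14, 25, Bo, Alpha, gold, 31), (22, 14, 25, Bo, Alpha, white, 7), (22, 14, 25, Bo, Echo, black, 9), (22, 14, 25, Bo, Echo, gold, 23), (22, 14, 25, Bo, Echo, gold, 31), (22, 14, 25, Bo, Echo, white, 7), (22, 14, 25, Bo, Lyra, black, 9), (22, 14, 25, Bo, Lyra, gold, 23), (22, 14, 25, Bo, Lyra, gold, 31), (22, 14, 25, Bo, Lyra, white, 7), (22, 14, 26, Cal, Alpha, black, 9), (22, 14, 26, Cal, Alpha, gold, 23), (22, 14, 26, Cal, Alpha, gold, 31), (22, 14, 26, Cal, Alpha, white, 7), (22, 14, 26, Cal, Echo, black, 9), (22, 14, 26, Cal, Echo, gold, 23), (22, 14, 26, Cal, Echo, gold, 31), (22, 14, 26, Cal, Echo, white, 7), (22, 14, 26, Cal, Lyra, black, 9), (22, 14, 26, Cal, Lyra, gold, 23), (22, 14, 26, Cal, Lyra, gold, 31), (22, 14, 26, Cal, Lyra, white, 7), (22, 14, 32, Jo, Alpha, black, 9), (22, 14, 32, Jo, Alpha, gold, 23), (22, 14, 32, Jo, Alpha, gold, 31), (22, 14, 32, Jo, Alpha, white, 7), (22, 14, 32, Jo, Echo, black, 9), (22, 14, 32, Jo, Echo, gold, 23), (22, 14, 32, Jo, Echo, gold, 31), (22, 14, 32, Jo, Echo, white, 7), (22, 14, 32, Jo, Lyra, black, 9), (22, 14, 32, Jo, Lyra, gold, 23), (22, 14, 32, Jo, Lyra, gold, 31), (22, 14, 32, Jo, Lyra, white, 7), (27, 18, 14, Kim, Delta, black, 3), (27, 18, 14, Kim, Echo, black, 3), (27, 18, 14, Kim, Omega, black, 3), (27, 18, 14, Kim, Vega, black, 3), (27, 18, 14, Kim, Zephyr, black, 3), (27, 18, 15, Ada, Delta, black, 3), (27, 18, 15, Ada, Echo, black, 3), (27, 18, 15, Ada, Omega, black, 3), (27, 18, 15, Ada, Vega, black, 3), (27, 18, 15, Ada, Zephyr, black, 3), (27, 18, 17, Dee, Delta, black, 3), (27, 18, 17, Dee, Echo, black, 3), (27, 18, 17, Dee, Omega, black, 3), (27, 18, 17, Dee, Vega, black, 3), (27, 18, 17, Dee, Zephyr, black, 3)}
σ[cost < 7]: keep tuples satisfying cost < 7 → {(27, 18, 14, Kim, Delta, black, 3), (27, 18, 14, Kim, Echo, black, 3), (27, 18, 14, Kim, Omega, black, 3), (27, 18, 14, Kim, Vega, black, 3), (27, 18, 14, Kim, Zephyr, black, 3), (27, 18, 15, Ada, Delta, black, 3), (27, 18, 15, Ada, Echo, black, 3), (27, 18, 15, Ada, Omega, black, 3), (27, 18, 15, Ada, Vega, black, 3), (27, 18, 15, Ada, Zephyr, black, 3), (27, 18, 17, Dee, Delta, black, 3), (27, 18, 17, Dee, Echo, black, 3), (27, 18, 17, Dee, Omega, black, 3), (27, 18, 17, Dee, Vega, black, 3), (27, 18, 17, Dee, Zephyr, black, 3)}
π_{cost, pname} gives {(3, Delta), (3, Echo), (3, Omega), (3, Vega), (3, Zephyr)} (10 duplicate(s) eliminated).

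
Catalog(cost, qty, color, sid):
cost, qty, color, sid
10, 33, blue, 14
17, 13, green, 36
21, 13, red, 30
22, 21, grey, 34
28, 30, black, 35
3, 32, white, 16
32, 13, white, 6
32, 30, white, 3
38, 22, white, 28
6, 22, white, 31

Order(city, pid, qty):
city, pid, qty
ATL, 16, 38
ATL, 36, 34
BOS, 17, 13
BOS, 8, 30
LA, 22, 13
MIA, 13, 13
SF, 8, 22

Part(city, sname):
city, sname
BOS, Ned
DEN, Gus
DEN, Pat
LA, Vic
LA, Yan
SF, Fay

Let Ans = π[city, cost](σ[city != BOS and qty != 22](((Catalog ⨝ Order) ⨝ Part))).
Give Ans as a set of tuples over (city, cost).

Joining Catalog and Order on qty yields {(17, 13, green, 36, BOS, 17), (17, 13, green, 36, LA, 22), (17, 13, green, 36, MIA, 13), (21, 13, red, 30, BOS, 17), (21, 13, red, 30, LA, 22), (21, 13, red, 30, MIA, 13), (28, 30, black, 35, BOS, 8), (32, 13, white, 6, BOS, 17), (32, 13, white, 6, LA, 22), (32, 13, white, 6, MIA, 13), (32, 30, white, 3, BOS, 8), (38, 22, white, 28, SF, 8), (6, 22, white, 31, SF, 8)}.
Joining (Catalog ⨝ Order) and Part on city yields {(17, 13, green, 36, BOS, 17, Ned), (17, 13, green, 36, LA, 22, Vic), (17, 13, green, 36, LA, 22, Yan), (21, 13, red, 30, BOS, 17, Ned), (21, 13, red, 30, LA, 22, Vic), (21, 13, red, 30, LA, 22, Yan), (28, 30, black, 35, BOS, 8, Ned), (32, 13, white, 6, BOS, 17, Ned), (32, 13, white, 6, LA, 22, Vic), (32, 13, white, 6, LA, 22, Yan), (32, 30, white, 3, BOS, 8, Ned), (38, 22, white, 28, SF, 8, Fay), (6, 22, white, 31, SF, 8, Fay)}.
Apply σ_{city != BOS and qty != 22}; surviving tuples: {(17, 13, green, 36, LA, 22, Vic), (17, 13, green, 36, LA, 22, Yan), (21, 13, red, 30, LA, 22, Vic), (21, 13, red, 30, LA, 22, Yan), (32, 13, white, 6, LA, 22, Vic), (32, 13, white, 6, LA, 22, Yan)}
Projecting to city, cost (3 duplicate(s) eliminated): {(LA, 17), (LA, 21), (LA, 32)}

{(LA, 17), (LA, 21), (LA, 32)}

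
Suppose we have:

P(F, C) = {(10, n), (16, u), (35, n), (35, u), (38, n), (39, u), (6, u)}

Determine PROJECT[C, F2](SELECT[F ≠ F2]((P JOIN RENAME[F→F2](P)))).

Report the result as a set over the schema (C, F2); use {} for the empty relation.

{(n, 10), (n, 35), (n, 38), (u, 16), (u, 35), (u, 39), (u, 6)}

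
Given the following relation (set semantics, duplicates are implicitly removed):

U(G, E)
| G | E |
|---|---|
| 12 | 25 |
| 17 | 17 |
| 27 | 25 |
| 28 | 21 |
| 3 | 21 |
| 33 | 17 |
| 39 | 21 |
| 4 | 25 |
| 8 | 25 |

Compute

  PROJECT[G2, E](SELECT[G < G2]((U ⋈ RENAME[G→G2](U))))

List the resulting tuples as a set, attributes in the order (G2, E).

{(12, 25), (27, 25), (28, 21), (33, 17), (39, 21), (8, 25)}

ρ[G→G2]: schema becomes (G2, E); tuples unchanged.
Natural join on E: {(12, 25, 12), (12, 25, 27), (12, 25, 4), (12, 25, 8), (17, 17, 17), (17, 17, 33), (27, 25, 12), (27, 25, 27), (27, 25, 4), (27, 25, 8), (28, 21, 28), (28, 21, 3), (28, 21, 39), (3, 21, 28), (3, 21, 3), (3, 21, 39), (33, 17, 17), (33, 17, 33), (39, 21, 28), (39, 21, 3), (39, 21, 39), (4, 25, 12), (4, 25, 27), (4, 25, 4), (4, 25, 8), (8, 25, 12), (8, 25, 27), (8, 25, 4), (8, 25, 8)}
Apply σ_{G < G2}; surviving tuples: {(12, 25, 27), (17, 17, 33), (28, 21, 39), (3, 21, 28), (3, 21, 39), (4, 25, 12), (4, 25, 27), (4, 25, 8), (8, 25, 12), (8, 25, 27)}
π[G2, E]: project onto (G2, E) (4 duplicate(s) eliminated) → {(12, 25), (27, 25), (28, 21), (33, 17), (39, 21), (8, 25)}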